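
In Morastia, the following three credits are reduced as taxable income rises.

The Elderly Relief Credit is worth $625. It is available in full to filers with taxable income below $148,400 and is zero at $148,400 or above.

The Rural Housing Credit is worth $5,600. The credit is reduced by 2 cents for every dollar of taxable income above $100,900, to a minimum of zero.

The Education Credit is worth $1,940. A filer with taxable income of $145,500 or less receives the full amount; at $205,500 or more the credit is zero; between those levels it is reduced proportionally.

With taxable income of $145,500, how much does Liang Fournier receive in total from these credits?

Elderly Relief Credit: $145,500 is below the $148,400 cutoff, so the full $625 applies.
Rural Housing Credit: 2% of the $44,600 excess over $100,900 is $892; credit = $5,600 − $892 = $4,708.
Education Credit: $145,500 is at or below the $145,500 threshold, so the full $1,940 applies.
Total: $625 + $4,708 + $1,940 = $7,273.

$7,273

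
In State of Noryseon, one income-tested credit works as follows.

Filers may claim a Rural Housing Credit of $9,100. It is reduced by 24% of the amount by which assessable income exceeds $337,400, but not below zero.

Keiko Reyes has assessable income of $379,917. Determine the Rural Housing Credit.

$0

Rural Housing Credit: 24% of the $42,517 excess over $337,400 is $10,204.08 ≥ base, so the credit is $0.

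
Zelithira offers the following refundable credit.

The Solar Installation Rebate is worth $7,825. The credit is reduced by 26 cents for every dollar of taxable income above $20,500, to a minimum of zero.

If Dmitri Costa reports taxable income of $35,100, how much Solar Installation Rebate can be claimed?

Solar Installation Rebate: 26% of the $14,600 excess over $20,500 is $3,796; credit = $7,825 − $3,796 = $4,029.

$4,029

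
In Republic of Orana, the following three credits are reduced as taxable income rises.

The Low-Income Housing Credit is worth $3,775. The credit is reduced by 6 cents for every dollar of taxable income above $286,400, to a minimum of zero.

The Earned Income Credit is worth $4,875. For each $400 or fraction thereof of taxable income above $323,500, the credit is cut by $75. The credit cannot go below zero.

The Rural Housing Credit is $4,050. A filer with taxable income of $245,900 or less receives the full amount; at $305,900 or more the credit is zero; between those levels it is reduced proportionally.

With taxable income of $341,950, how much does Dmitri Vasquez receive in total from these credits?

Low-Income Housing Credit: 6% of the $55,550 excess over $286,400 is $3,333; credit = $3,775 − $3,333 = $442.
Earned Income Credit: income exceeds $323,500 by $18,450, which is 47 full-or-partial $400 increments; reduction = 47 × $75 = $3,525, leaving $1,350.
Rural Housing Credit: $341,950 is at or above $305,900, so the credit is $0.
Total: $442 + $1,350 + $0 = $1,792.

$1,792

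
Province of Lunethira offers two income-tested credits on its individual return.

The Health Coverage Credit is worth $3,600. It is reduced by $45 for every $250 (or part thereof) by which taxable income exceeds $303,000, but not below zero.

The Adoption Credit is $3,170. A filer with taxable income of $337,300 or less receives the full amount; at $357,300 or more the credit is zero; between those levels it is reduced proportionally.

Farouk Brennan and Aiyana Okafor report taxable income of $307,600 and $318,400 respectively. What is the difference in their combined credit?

Farouk ($307,600): Health Coverage Credit: income exceeds $303,000 by $4,600, which is 19 full-or-partial $250 increments; reduction = 19 × $45 = $855, leaving $2,745. Adoption Credit: $307,600 is at or below the $337,300 threshold, so the full $3,170 applies. total $2,745 + $3,170 = $5,915
Aiyana ($318,400): Health Coverage Credit: income exceeds $303,000 by $15,400, which is 62 full-or-partial $250 increments; reduction = 62 × $45 = $2,790, leaving $810. Adoption Credit: $318,400 is at or below the $337,300 threshold, so the full $3,170 applies. total $810 + $3,170 = $3,980
Difference: |$5,915 − $3,980| = $1,935.

$1,935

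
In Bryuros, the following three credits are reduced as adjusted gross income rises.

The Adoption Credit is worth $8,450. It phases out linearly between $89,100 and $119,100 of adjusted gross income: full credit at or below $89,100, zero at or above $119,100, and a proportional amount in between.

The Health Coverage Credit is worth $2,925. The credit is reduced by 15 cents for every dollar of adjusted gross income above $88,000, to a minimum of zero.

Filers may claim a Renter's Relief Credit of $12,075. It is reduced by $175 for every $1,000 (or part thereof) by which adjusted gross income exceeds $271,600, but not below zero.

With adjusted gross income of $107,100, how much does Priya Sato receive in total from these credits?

Adoption Credit: $107,100 is $18,000 into a $30,000 phase-out range, leaving 12,000/30,000 of the credit: $8,450 × 12,000/30,000 = $3,380.
Health Coverage Credit: 15% of the $19,100 excess over $88,000 is $2,865; credit = $2,925 − $2,865 = $60.
Renter's Relief Credit: $107,100 is at or below the $271,600 threshold, so the full $12,075 applies.
Total: $3,380 + $60 + $12,075 = $15,515.

$15,515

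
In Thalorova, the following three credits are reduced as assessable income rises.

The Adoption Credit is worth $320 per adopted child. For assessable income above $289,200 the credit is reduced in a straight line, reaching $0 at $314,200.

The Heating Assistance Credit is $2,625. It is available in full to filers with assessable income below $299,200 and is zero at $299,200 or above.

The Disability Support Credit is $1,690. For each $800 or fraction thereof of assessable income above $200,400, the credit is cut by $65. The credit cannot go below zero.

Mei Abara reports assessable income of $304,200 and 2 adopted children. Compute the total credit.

Adoption Credit: base = 2 × $320 = $640. $304,200 is $15,000 into a $25,000 phase-out range, leaving 10,000/25,000 of the credit: $640 × 10,000/25,000 = $256.
Heating Assistance Credit: $304,200 meets or exceeds the $299,200 cutoff, so the credit is $0.
Disability Support Credit: income exceeds $200,400 by $103,800 → 130 increments × $65 = $8,450 ≥ base, so the credit is $0.
Total: $256 + $0 + $0 = $256.

$256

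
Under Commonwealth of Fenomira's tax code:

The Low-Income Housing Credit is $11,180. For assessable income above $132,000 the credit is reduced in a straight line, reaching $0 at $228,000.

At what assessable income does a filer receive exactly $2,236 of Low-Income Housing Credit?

$208,800

$2,236 is 2,236/11,180 of the full $11,180, so 8,944/11,180 of the $96,000 range has been used: income = $132,000 + $96,000 × 8,944/11,180 = $208,800.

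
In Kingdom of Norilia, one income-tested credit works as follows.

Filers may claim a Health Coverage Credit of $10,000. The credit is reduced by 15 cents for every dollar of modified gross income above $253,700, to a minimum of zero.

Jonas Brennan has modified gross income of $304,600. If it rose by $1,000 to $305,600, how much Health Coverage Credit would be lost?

$150

At $304,600 — 15% of the $50,900 excess over $253,700 is $7,635; credit = $10,000 − $7,635 = $2,365.
At $305,600 — 15% of the $51,900 excess over $253,700 is $7,785; credit = $10,000 − $7,785 = $2,215.
Lost: $2,365 − $2,215 = $150.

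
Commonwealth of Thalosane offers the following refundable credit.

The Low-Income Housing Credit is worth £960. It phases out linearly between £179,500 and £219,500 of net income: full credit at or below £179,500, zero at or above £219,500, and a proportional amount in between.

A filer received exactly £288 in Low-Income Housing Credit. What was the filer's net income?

£207,500

£288 is 288/960 of the full £960, so 672/960 of the £40,000 range has been used: income = £179,500 + £40,000 × 672/960 = £207,500.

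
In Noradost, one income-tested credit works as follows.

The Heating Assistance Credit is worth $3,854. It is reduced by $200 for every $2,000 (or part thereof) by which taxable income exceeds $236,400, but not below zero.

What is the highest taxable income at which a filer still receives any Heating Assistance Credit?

$274,400

After 19 increments the reduction is 19 × $200 = $3,800, leaving $54; one more increment wipes it out. Increment 19 ends at excess 19 × $2,000 = $38,000, so the highest qualifying income is $236,400 + $38,000 = $274,400.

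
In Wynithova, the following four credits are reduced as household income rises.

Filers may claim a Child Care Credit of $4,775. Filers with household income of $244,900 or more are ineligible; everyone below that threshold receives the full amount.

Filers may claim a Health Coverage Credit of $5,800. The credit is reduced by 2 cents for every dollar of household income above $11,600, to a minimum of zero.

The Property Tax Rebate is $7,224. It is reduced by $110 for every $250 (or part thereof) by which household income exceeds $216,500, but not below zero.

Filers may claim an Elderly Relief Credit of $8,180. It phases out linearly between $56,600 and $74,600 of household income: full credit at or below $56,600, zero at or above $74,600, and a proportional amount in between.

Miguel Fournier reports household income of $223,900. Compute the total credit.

Child Care Credit: $223,900 is below the $244,900 cutoff, so the full $4,775 applies.
Health Coverage Credit: 2% of the $212,300 excess over $11,600 is $4,246; credit = $5,800 − $4,246 = $1,554.
Property Tax Rebate: income exceeds $216,500 by $7,400, which is 30 full-or-partial $250 increments; reduction = 30 × $110 = $3,300, leaving $3,924.
Elderly Relief Credit: $223,900 is at or above $74,600, so the credit is $0.
Total: $4,775 + $1,554 + $3,924 + $0 = $10,253.

$10,253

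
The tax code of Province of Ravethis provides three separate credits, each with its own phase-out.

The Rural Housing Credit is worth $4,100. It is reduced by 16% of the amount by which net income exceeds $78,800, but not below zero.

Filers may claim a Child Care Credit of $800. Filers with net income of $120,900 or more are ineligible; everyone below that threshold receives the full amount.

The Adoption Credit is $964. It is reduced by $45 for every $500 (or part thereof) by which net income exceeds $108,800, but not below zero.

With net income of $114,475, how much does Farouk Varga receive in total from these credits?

Rural Housing Credit: 16% of the $35,675 excess over $78,800 is $5,708 ≥ base, so the credit is $0.
Child Care Credit: $114,475 is below the $120,900 cutoff, so the full $800 applies.
Adoption Credit: income exceeds $108,800 by $5,675, which is 12 full-or-partial $500 increments; reduction = 12 × $45 = $540, leaving $424.
Total: $0 + $800 + $424 = $1,224.

$1,224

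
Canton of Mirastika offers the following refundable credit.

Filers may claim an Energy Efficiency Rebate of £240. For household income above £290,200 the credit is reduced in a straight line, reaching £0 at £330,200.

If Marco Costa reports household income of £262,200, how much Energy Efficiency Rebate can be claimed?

Energy Efficiency Rebate: £262,200 is at or below the £290,200 threshold, so the full £240 applies.

£240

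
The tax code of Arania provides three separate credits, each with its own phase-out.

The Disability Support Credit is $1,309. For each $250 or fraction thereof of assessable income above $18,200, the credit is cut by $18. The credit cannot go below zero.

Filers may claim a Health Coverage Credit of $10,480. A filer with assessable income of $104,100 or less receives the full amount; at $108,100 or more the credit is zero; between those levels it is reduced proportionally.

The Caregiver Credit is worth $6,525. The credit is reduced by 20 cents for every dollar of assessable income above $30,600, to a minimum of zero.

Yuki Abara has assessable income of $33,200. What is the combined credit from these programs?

Disability Support Credit: income exceeds $18,200 by $15,000, which is 60 full-or-partial $250 increments; reduction = 60 × $18 = $1,080, leaving $229.
Health Coverage Credit: $33,200 is at or below the $104,100 threshold, so the full $10,480 applies.
Caregiver Credit: 20% of the $2,600 excess over $30,600 is $520; credit = $6,525 − $520 = $6,005.
Total: $229 + $10,480 + $6,005 = $16,714.

$16,714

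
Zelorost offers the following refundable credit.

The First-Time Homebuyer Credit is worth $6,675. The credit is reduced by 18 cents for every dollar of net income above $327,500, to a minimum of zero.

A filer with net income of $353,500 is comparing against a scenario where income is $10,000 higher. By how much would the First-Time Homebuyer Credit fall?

$1,800

At $353,500 — 18% of the $26,000 excess over $327,500 is $4,680; credit = $6,675 − $4,680 = $1,995.
At $363,500 — 18% of the $36,000 excess over $327,500 is $6,480; credit = $6,675 − $6,480 = $195.
Lost: $1,995 − $195 = $1,800.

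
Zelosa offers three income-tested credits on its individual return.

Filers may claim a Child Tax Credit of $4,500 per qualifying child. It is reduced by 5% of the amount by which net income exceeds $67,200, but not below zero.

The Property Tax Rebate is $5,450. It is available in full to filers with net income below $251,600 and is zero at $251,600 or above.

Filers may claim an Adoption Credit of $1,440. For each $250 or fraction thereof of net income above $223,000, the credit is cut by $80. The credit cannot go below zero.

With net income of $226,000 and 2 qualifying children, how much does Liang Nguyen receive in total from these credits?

Child Tax Credit: base = 2 × $4,500 = $9,000. 5% of the $158,800 excess over $67,200 is $7,940; credit = $9,000 − $7,940 = $1,060.
Property Tax Rebate: $226,000 is below the $251,600 cutoff, so the full $5,450 applies.
Adoption Credit: income exceeds $223,000 by $3,000, which is 12 full-or-partial $250 increments; reduction = 12 × $80 = $960, leaving $480.
Total: $1,060 + $5,450 + $480 = $6,990.

$6,990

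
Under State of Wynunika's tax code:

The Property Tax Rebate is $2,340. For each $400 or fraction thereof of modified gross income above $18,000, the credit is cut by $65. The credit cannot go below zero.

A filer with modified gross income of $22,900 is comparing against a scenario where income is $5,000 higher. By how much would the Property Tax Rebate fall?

At $22,900 — income exceeds $18,000 by $4,900, which is 13 full-or-partial $400 increments; reduction = 13 × $65 = $845, leaving $1,495.
At $27,900 — income exceeds $18,000 by $9,900, which is 25 full-or-partial $400 increments; reduction = 25 × $65 = $1,625, leaving $715.
Lost: $1,495 − $715 = $780.

$780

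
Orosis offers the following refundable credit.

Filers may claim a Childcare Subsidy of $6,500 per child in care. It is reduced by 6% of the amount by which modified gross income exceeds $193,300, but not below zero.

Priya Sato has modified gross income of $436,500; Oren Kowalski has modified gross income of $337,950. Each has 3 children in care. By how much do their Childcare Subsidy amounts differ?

$5,913

Priya ($436,500): Childcare Subsidy: base = 3 × $6,500 = $19,500. 6% of the $243,200 excess over $193,300 is $14,592; credit = $19,500 − $14,592 = $4,908.
Oren ($337,950): Childcare Subsidy: base = 3 × $6,500 = $19,500. 6% of the $144,650 excess over $193,300 is $8,679; credit = $19,500 − $8,679 = $10,821.
Difference: |$4,908 − $10,821| = $5,913.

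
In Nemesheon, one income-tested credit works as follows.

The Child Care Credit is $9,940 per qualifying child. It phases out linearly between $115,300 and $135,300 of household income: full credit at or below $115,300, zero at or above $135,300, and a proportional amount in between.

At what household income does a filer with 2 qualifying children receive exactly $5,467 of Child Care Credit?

$129,800

Full credit = 2 × $9,940 = $19,880.
$5,467 is 5,467/19,880 of the full $19,880, so 14,413/19,880 of the $20,000 range has been used: income = $115,300 + $20,000 × 14,413/19,880 = $129,800.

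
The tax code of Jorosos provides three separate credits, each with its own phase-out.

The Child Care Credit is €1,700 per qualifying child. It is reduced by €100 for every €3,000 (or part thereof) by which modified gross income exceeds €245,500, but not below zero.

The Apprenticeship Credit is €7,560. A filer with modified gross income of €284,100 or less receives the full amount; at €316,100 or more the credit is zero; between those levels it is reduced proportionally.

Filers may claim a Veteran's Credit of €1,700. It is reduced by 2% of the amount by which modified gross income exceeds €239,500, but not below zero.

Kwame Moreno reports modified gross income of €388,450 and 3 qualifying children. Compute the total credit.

Child Care Credit: base = 3 × €1,700 = €5,100. income exceeds €245,500 by €142,950, which is 48 full-or-partial €3,000 increments; reduction = 48 × €100 = €4,800, leaving €300.
Apprenticeship Credit: €388,450 is at or above €316,100, so the credit is €0.
Veteran's Credit: 2% of the €148,950 excess over €239,500 is €2,979 ≥ base, so the credit is €0.
Total: €300 + €0 + €0 = €300.

€300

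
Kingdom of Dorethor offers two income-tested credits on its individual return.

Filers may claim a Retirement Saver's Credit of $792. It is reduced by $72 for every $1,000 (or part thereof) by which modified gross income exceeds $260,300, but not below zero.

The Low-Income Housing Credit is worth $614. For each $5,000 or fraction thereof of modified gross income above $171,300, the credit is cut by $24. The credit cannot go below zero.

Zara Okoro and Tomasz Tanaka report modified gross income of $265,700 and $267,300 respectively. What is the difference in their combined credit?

$96

Zara ($265,700): Retirement Saver's Credit: income exceeds $260,300 by $5,400, which is 6 full-or-partial $1,000 increments; reduction = 6 × $72 = $432, leaving $360. Low-Income Housing Credit: income exceeds $171,300 by $94,400, which is 19 full-or-partial $5,000 increments; reduction = 19 × $24 = $456, leaving $158. total $360 + $158 = $518
Tomasz ($267,300): Retirement Saver's Credit: income exceeds $260,300 by $7,000, which is 7 full-or-partial $1,000 increments; reduction = 7 × $72 = $504, leaving $288. Low-Income Housing Credit: income exceeds $171,300 by $96,000, which is 20 full-or-partial $5,000 increments; reduction = 20 × $24 = $480, leaving $134. total $288 + $134 = $422
Difference: |$518 − $422| = $96.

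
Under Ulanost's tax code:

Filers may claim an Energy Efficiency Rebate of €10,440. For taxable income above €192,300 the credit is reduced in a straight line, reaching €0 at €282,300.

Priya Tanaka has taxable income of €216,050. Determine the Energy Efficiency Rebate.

€7,685

Energy Efficiency Rebate: €216,050 is €23,750 into a €90,000 phase-out range, leaving 66,250/90,000 of the credit: €10,440 × 66,250/90,000 = €7,685.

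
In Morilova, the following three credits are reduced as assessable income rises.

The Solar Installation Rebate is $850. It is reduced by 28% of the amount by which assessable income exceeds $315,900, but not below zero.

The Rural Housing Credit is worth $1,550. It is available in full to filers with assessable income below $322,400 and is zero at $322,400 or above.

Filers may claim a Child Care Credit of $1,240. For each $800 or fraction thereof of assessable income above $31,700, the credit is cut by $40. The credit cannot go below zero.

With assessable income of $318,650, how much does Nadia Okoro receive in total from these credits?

$1,630

Solar Installation Rebate: 28% of the $2,750 excess over $315,900 is $770; credit = $850 − $770 = $80.
Rural Housing Credit: $318,650 is below the $322,400 cutoff, so the full $1,550 applies.
Child Care Credit: income exceeds $31,700 by $286,950 → 359 increments × $40 = $14,360 ≥ base, so the credit is $0.
Total: $80 + $1,550 + $0 = $1,630.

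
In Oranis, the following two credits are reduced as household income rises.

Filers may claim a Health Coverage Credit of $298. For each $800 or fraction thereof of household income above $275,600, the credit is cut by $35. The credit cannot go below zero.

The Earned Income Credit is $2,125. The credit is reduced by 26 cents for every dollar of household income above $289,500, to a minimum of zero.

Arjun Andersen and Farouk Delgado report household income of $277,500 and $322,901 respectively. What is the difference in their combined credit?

Arjun ($277,500): Health Coverage Credit: income exceeds $275,600 by $1,900, which is 3 full-or-partial $800 increments; reduction = 3 × $35 = $105, leaving $193. Earned Income Credit: $277,500 is at or below the $289,500 threshold, so the full $2,125 applies. total $193 + $2,125 = $2,318
Farouk ($322,901): Health Coverage Credit: income exceeds $275,600 by $47,301 → 60 increments × $35 = $2,100 ≥ base, so the credit is $0. Earned Income Credit: 26% of the $33,401 excess over $289,500 is $8,684.26 ≥ base, so the credit is $0. total $0 + $0 = $0
Difference: |$2,318 − $0| = $2,318.

$2,318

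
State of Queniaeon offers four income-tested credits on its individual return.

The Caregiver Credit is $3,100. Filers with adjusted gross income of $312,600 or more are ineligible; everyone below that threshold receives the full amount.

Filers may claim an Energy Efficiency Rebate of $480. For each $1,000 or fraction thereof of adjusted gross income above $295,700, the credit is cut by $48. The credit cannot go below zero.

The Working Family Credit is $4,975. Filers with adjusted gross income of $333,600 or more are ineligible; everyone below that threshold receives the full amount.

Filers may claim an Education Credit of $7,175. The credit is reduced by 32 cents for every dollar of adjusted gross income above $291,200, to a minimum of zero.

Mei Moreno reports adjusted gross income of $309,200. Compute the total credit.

Caregiver Credit: $309,200 is below the $312,600 cutoff, so the full $3,100 applies.
Energy Efficiency Rebate: income exceeds $295,700 by $13,500 → 14 increments × $48 = $672 ≥ base, so the credit is $0.
Working Family Credit: $309,200 is below the $333,600 cutoff, so the full $4,975 applies.
Education Credit: 32% of the $18,000 excess over $291,200 is $5,760; credit = $7,175 − $5,760 = $1,415.
Total: $3,100 + $0 + $4,975 + $1,415 = $9,490.

$9,490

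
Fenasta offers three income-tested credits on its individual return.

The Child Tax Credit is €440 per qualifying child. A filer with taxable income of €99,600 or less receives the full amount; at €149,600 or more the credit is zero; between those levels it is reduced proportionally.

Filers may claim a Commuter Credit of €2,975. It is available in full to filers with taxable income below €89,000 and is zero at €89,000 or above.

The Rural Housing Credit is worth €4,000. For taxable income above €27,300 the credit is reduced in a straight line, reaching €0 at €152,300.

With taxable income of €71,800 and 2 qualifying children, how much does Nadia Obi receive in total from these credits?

Child Tax Credit: base = 2 × €440 = €880. €71,800 is at or below the €99,600 threshold, so the full €880 applies.
Commuter Credit: €71,800 is below the €89,000 cutoff, so the full €2,975 applies.
Rural Housing Credit: €71,800 is €44,500 into a €125,000 phase-out range, leaving 80,500/125,000 of the credit: €4,000 × 80,500/125,000 = €2,576.
Total: €880 + €2,975 + €2,576 = €6,431.

€6,431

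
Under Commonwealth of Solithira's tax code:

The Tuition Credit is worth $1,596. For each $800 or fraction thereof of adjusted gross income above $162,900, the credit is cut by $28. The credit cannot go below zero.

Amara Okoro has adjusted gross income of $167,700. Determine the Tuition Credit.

Tuition Credit: income exceeds $162,900 by $4,800, which is 6 full-or-partial $800 increments; reduction = 6 × $28 = $168, leaving $1,428.

$1,428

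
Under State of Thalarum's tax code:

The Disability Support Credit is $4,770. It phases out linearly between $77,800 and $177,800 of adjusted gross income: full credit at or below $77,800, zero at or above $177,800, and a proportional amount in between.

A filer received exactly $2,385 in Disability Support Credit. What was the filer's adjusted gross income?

$127,800

$2,385 is 2,385/4,770 of the full $4,770, so 2,385/4,770 of the $100,000 range has been used: income = $77,800 + $100,000 × 2,385/4,770 = $127,800.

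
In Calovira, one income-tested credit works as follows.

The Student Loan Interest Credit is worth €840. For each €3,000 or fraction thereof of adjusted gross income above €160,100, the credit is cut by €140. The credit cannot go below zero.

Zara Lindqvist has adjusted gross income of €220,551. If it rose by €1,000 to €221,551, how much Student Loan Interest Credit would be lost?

€0

At €220,551 — income exceeds €160,100 by €60,451 → 21 increments × €140 = €2,940 ≥ base, so the credit is €0.
At €221,551 — income exceeds €160,100 by €61,451 → 21 increments × €140 = €2,940 ≥ base, so the credit is €0.
Lost: €0 − €0 = €0.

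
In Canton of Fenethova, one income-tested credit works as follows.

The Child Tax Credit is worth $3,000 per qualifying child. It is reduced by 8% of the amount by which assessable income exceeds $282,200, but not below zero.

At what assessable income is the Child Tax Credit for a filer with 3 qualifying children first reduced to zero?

Full credit = 3 × $3,000 = $9,000.
The credit falls by 8% of each dollar above $282,200, so it reaches zero when the excess is $9,000 / 8% = $112,500: income = $282,200 + $112,500 = $394,700.

$394,700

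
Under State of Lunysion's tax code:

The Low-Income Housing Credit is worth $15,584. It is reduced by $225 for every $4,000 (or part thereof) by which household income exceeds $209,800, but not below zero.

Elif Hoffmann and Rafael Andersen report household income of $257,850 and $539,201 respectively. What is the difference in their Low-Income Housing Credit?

$12,659

Elif ($257,850): Low-Income Housing Credit: income exceeds $209,800 by $48,050, which is 13 full-or-partial $4,000 increments; reduction = 13 × $225 = $2,925, leaving $12,659.
Rafael ($539,201): Low-Income Housing Credit: income exceeds $209,800 by $329,401 → 83 increments × $225 = $18,675 ≥ base, so the credit is $0.
Difference: |$12,659 − $0| = $12,659.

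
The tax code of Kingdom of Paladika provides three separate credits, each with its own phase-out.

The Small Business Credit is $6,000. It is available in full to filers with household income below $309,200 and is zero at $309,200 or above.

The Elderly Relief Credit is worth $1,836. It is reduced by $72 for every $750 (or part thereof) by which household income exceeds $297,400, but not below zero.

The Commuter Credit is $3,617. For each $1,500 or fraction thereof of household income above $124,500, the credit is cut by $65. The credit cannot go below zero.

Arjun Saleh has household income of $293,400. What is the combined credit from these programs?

Small Business Credit: $293,400 is below the $309,200 cutoff, so the full $6,000 applies.
Elderly Relief Credit: $293,400 is at or below the $297,400 threshold, so the full $1,836 applies.
Commuter Credit: income exceeds $124,500 by $168,900 → 113 increments × $65 = $7,345 ≥ base, so the credit is $0.
Total: $6,000 + $1,836 + $0 = $7,836.

$7,836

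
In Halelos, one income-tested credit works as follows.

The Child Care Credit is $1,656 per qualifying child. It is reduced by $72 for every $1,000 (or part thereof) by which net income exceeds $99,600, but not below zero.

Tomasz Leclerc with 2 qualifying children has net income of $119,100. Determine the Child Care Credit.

Child Care Credit: base = 2 × $1,656 = $3,312. income exceeds $99,600 by $19,500, which is 20 full-or-partial $1,000 increments; reduction = 20 × $72 = $1,440, leaving $1,872.

$1,872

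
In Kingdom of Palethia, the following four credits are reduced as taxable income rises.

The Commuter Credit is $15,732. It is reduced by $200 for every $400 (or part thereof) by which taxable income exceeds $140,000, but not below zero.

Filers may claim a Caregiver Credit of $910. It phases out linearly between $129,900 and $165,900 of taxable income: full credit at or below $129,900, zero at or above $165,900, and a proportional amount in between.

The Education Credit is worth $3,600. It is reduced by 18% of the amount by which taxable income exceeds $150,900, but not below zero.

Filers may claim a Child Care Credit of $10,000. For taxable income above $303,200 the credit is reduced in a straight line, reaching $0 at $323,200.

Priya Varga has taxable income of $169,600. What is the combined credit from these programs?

Commuter Credit: income exceeds $140,000 by $29,600, which is 74 full-or-partial $400 increments; reduction = 74 × $200 = $14,800, leaving $932.
Caregiver Credit: $169,600 is at or above $165,900, so the credit is $0.
Education Credit: 18% of the $18,700 excess over $150,900 is $3,366; credit = $3,600 − $3,366 = $234.
Child Care Credit: $169,600 is at or below the $303,200 threshold, so the full $10,000 applies.
Total: $932 + $0 + $234 + $10,000 = $11,166.

$11,166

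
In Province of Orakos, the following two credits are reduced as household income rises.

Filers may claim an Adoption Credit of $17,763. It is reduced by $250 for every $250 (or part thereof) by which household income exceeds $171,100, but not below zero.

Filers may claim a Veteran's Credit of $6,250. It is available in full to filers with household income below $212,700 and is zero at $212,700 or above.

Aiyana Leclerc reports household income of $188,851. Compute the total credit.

Adoption Credit: income exceeds $171,100 by $17,751 → 72 increments × $250 = $18,000 ≥ base, so the credit is $0.
Veteran's Credit: $188,851 is below the $212,700 cutoff, so the full $6,250 applies.
Total: $0 + $6,250 = $6,250.

$6,250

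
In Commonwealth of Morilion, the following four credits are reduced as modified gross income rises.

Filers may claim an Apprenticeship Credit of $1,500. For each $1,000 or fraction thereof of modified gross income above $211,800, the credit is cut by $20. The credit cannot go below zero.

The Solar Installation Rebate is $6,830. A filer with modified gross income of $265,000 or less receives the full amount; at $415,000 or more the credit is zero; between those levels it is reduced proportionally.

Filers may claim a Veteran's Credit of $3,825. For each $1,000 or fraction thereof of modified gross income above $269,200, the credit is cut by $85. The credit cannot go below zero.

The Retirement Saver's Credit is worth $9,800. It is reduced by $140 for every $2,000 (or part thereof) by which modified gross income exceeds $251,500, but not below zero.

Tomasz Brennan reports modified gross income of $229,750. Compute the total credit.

Apprenticeship Credit: income exceeds $211,800 by $17,950, which is 18 full-or-partial $1,000 increments; reduction = 18 × $20 = $360, leaving $1,140.
Solar Installation Rebate: $229,750 is at or below the $265,000 threshold, so the full $6,830 applies.
Veteran's Credit: $229,750 is at or below the $269,200 threshold, so the full $3,825 applies.
Retirement Saver's Credit: $229,750 is at or below the $251,500 threshold, so the full $9,800 applies.
Total: $1,140 + $6,830 + $3,825 + $9,800 = $21,595.

$21,595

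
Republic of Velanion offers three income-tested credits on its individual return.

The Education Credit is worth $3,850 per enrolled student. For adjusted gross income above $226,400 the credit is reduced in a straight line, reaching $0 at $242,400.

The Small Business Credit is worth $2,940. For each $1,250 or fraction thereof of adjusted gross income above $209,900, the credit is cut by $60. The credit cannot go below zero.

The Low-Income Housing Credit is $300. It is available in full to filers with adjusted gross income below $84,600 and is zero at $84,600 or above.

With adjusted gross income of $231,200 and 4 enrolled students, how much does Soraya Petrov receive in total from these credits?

$12,640

Education Credit: base = 4 × $3,850 = $15,400. $231,200 is $4,800 into a $16,000 phase-out range, leaving 11,200/16,000 of the credit: $15,400 × 11,200/16,000 = $10,780.
Small Business Credit: income exceeds $209,900 by $21,300, which is 18 full-or-partial $1,250 increments; reduction = 18 × $60 = $1,080, leaving $1,860.
Low-Income Housing Credit: $231,200 meets or exceeds the $84,600 cutoff, so the credit is $0.
Total: $10,780 + $1,860 + $0 = $12,640.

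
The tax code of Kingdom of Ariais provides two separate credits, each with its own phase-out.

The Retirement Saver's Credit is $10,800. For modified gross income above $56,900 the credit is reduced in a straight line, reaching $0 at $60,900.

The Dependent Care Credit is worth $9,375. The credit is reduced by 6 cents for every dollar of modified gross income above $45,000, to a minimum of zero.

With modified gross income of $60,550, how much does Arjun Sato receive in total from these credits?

Retirement Saver's Credit: $60,550 is $3,650 into a $4,000 phase-out range, leaving 350/4,000 of the credit: $10,800 × 350/4,000 = $945.
Dependent Care Credit: 6% of the $15,550 excess over $45,000 is $933; credit = $9,375 − $933 = $8,442.
Total: $945 + $8,442 = $9,387.

$9,387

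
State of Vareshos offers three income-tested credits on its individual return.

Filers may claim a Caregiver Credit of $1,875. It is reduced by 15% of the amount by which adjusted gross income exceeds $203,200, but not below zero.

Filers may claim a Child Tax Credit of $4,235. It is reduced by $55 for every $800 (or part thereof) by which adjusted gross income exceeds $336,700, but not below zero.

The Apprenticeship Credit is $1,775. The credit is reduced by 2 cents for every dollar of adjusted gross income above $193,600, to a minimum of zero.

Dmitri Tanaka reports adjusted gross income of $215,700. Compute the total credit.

$5,568

Caregiver Credit: 15% of the $12,500 excess over $203,200 is $1,875 ≥ base, so the credit is $0.
Child Tax Credit: $215,700 is at or below the $336,700 threshold, so the full $4,235 applies.
Apprenticeship Credit: 2% of the $22,100 excess over $193,600 is $442; credit = $1,775 − $442 = $1,333.
Total: $0 + $4,235 + $1,333 = $5,568.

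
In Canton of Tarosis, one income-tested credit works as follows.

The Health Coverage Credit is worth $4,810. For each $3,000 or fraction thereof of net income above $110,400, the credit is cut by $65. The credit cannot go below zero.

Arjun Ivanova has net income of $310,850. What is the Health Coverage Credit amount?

$455

Health Coverage Credit: income exceeds $110,400 by $200,450, which is 67 full-or-partial $3,000 increments; reduction = 67 × $65 = $4,355, leaving $455.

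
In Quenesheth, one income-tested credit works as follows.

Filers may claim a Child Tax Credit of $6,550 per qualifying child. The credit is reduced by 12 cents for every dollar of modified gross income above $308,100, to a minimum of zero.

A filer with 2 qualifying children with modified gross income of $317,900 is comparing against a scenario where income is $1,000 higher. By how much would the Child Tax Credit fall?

At $317,900 — base = 2 × $6,550 = $13,100. 12% of the $9,800 excess over $308,100 is $1,176; credit = $13,100 − $1,176 = $11,924.
At $318,900 — base = 2 × $6,550 = $13,100. 12% of the $10,800 excess over $308,100 is $1,296; credit = $13,100 − $1,296 = $11,804.
Lost: $11,924 − $11,804 = $120.

$120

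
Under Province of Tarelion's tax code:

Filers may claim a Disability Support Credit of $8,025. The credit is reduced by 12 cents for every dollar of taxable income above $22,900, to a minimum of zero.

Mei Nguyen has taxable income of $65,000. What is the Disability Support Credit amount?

Disability Support Credit: 12% of the $42,100 excess over $22,900 is $5,052; credit = $8,025 − $5,052 = $2,973.

$2,973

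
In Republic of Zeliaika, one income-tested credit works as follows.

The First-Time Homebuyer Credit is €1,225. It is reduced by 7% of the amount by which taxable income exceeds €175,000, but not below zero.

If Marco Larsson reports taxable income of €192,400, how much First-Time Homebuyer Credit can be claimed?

€7

First-Time Homebuyer Credit: 7% of the €17,400 excess over €175,000 is €1,218; credit = €1,225 − €1,218 = €7.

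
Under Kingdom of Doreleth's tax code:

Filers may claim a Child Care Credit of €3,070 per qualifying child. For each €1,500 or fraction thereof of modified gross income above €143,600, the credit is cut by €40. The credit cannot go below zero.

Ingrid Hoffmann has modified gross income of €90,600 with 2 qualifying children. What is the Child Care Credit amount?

Child Care Credit: base = 2 × €3,070 = €6,140. €90,600 is at or below the €143,600 threshold, so the full €6,140 applies.

€6,140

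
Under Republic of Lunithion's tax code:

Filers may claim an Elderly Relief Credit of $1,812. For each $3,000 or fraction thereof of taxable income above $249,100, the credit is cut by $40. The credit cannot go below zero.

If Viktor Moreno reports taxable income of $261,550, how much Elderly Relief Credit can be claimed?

Elderly Relief Credit: income exceeds $249,100 by $12,450, which is 5 full-or-partial $3,000 increments; reduction = 5 × $40 = $200, leaving $1,612.

$1,612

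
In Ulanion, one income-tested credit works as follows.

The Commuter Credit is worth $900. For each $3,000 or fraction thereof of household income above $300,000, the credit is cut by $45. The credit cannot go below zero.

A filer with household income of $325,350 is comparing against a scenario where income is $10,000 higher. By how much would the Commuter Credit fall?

At $325,350 — income exceeds $300,000 by $25,350, which is 9 full-or-partial $3,000 increments; reduction = 9 × $45 = $405, leaving $495.
At $335,350 — income exceeds $300,000 by $35,350, which is 12 full-or-partial $3,000 increments; reduction = 12 × $45 = $540, leaving $360.
Lost: $495 − $360 = $135.

$135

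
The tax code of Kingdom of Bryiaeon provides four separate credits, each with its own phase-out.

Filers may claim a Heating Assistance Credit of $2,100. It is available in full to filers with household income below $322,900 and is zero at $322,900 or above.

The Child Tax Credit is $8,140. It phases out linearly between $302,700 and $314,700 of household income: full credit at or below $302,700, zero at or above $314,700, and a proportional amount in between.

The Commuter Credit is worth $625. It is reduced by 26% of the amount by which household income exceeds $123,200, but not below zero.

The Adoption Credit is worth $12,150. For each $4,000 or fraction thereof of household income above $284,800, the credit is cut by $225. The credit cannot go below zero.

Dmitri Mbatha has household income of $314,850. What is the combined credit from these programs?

$12,450

Heating Assistance Credit: $314,850 is below the $322,900 cutoff, so the full $2,100 applies.
Child Tax Credit: $314,850 is at or above $314,700, so the credit is $0.
Commuter Credit: 26% of the $191,650 excess over $123,200 is $49,829 ≥ base, so the credit is $0.
Adoption Credit: income exceeds $284,800 by $30,050, which is 8 full-or-partial $4,000 increments; reduction = 8 × $225 = $1,800, leaving $10,350.
Total: $2,100 + $0 + $0 + $10,350 = $12,450.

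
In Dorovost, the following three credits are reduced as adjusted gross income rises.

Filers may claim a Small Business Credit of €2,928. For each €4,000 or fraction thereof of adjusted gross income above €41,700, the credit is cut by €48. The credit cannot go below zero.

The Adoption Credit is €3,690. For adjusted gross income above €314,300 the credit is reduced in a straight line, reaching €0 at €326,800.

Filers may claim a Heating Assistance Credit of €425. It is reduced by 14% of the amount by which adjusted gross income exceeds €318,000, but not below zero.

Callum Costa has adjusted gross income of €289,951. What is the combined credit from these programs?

Small Business Credit: income exceeds €41,700 by €248,251 → 63 increments × €48 = €3,024 ≥ base, so the credit is €0.
Adoption Credit: €289,951 is at or below the €314,300 threshold, so the full €3,690 applies.
Heating Assistance Credit: €289,951 is at or below the €318,000 threshold, so the full €425 applies.
Total: €0 + €3,690 + €425 = €4,115.

€4,115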